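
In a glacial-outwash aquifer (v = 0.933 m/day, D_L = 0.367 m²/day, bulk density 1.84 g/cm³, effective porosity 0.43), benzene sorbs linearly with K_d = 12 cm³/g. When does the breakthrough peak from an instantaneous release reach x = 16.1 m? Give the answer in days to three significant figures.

882 days

Retardation factor R = 1 + ρ_b·K_d/n = 1 + 1.84 × 12/0.43 = 52.35.
Sorption retards both mechanisms: v_R = v/R = 0.01782 m/day, D_R = D/R = 0.007011 m²/day.
Peak time from v_R²t² + 2D_R t − x² = 0: t = (√(D_R² + v_R²x²) − D_R)/v_R².
√(D_R² + v_R²x²) = √(0.007011² + 0.01782² × 16.1²) = 0.2870; v_R² = 0.0003176.
t = (0.2870 − 0.007011)/0.0003176 = 882 days.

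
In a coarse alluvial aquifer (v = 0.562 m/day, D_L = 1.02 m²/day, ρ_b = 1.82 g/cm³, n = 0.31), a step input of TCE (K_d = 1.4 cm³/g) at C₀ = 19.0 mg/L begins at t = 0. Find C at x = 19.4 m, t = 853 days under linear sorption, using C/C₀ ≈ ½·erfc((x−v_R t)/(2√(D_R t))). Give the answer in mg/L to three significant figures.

Retardation factor R = 1 + ρ_b·K_d/n = 1 + 1.82 × 1.4/0.31 = 9.219.
Sorption retards both mechanisms: v_R = v/R = 0.06096 m/day, D_R = D/R = 0.1106 m²/day.
v_R·t = 0.06096 × 853 = 51.99888 m; 2√(D_R t) = 19.43 m; argument = (19.4 − 51.99888)/19.43 = -1.678.
C = C₀ × ½·erfc(-1.678) = 19.0 × 0.9912 = 18.8 mg/L.

18.8 mg/L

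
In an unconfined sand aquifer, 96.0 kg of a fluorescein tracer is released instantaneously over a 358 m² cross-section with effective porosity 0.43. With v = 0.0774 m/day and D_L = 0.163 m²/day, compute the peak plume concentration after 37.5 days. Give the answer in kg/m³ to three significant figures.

0.0712 kg/m³

The peak of an instantaneous 1D plume sits at x = vt; there the Gaussian factor is 1 and C_max = M/(n_e·A·√(4πDt)), where n_e·A is the pore area the mass is dissolved in.
√(4πDt) = √(4π × 0.163 × 37.5) = 8.764 m, so C_max = 96.0/(0.43 × 358 × 8.764) = 0.0712 kg/m³.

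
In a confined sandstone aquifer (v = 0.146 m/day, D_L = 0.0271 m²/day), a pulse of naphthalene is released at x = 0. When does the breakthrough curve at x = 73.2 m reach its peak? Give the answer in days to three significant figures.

500 days

For the 1D instantaneous-source solution, setting ∂C/∂t = 0 at fixed x gives v²t² + 2Dt − x² = 0, so t = (√(D² + v²x²) − D)/v².
√(D² + v²x²) = √(0.0271² + 0.146² × 73.2²) = 10.69; v² = 0.021316.
t = (10.69 − 0.0271)/0.021316 = 500 days (vs. the pure-advection estimate x/v = 501 d).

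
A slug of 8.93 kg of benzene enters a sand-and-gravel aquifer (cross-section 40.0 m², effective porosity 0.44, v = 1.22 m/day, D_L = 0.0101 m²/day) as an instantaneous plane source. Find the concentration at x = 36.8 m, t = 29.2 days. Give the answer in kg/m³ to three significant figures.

For an instantaneous plane source, C(x,t) = M/(n_e·A·√(4πDt)) · exp(−(x−vt)²/(4Dt)), with n_e·A the pore (flow) area.
Plume center vt = 1.22 × 29.2 = 35.624 m, so the well at 36.8 m is 1.176 m downgradient of the peak.
√(4πDt) = 1.925 m, giving peak height M/(n_e·A·√(4πDt)) = 8.93/(0.44 × 40.0 × 1.925) = 0.2636 kg/m³.
(x−vt)²/(4Dt) = (1.176)²/(4 × 0.0101 × 29.2) = 1.172; exp(−1.172) = 0.3097.
C = 0.2636 × 0.3097 = 0.0816 kg/m³.

0.0816 kg/m³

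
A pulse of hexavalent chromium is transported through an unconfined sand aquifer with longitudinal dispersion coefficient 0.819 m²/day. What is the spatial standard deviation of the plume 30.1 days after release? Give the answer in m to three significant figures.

Dispersive spreading gives a Gaussian with σ² = 2Dt; advection only shifts the center.
σ = √(2 × 0.819 × 30.1) = 7.02 m.

7.02 m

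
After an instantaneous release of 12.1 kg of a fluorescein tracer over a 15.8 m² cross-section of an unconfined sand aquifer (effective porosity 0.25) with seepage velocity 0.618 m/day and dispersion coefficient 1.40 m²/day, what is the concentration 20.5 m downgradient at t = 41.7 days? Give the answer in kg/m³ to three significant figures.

For an instantaneous plane source, C(x,t) = M/(n_e·A·√(4πDt)) · exp(−(x−vt)²/(4Dt)), with n_e·A the pore (flow) area.
Plume center vt = 0.618 × 41.7 = 25.7706 m, so the well at 20.5 m is 5.2706 m upgradient of the peak.
√(4πDt) = 27.09 m, giving peak height M/(n_e·A·√(4πDt)) = 12.1/(0.25 × 15.8 × 27.09) = 0.1131 kg/m³.
(x−vt)²/(4Dt) = (-5.2706)²/(4 × 1.40 × 41.7) = 0.1190; exp(−0.1190) = 0.8878.
C = 0.1131 × 0.8878 = 0.100 kg/m³.

0.100 kg/m³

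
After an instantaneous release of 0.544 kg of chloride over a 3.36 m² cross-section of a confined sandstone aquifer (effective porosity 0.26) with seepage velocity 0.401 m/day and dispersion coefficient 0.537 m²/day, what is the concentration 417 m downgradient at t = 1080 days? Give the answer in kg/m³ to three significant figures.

For an instantaneous plane source, C(x,t) = M/(n_e·A·√(4πDt)) · exp(−(x−vt)²/(4Dt)), with n_e·A the pore (flow) area.
Plume center vt = 0.401 × 1080 = 433.08 m, so the well at 417 m is 16.08 m upgradient of the peak.
√(4πDt) = 85.37 m, giving peak height M/(n_e·A·√(4πDt)) = 0.544/(0.26 × 3.36 × 85.37) = 0.007294 kg/m³.
(x−vt)²/(4Dt) = (-16.08)²/(4 × 0.537 × 1080) = 0.1115; exp(−0.1115) = 0.8945.
C = 0.007294 × 0.8945 = 0.00652 kg/m³.

0.00652 kg/m³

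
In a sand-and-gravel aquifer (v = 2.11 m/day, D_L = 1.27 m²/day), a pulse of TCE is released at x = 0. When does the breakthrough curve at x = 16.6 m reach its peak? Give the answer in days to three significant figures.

7.59 days

For the 1D instantaneous-source solution, setting ∂C/∂t = 0 at fixed x gives v²t² + 2Dt − x² = 0, so t = (√(D² + v²x²) − D)/v².
√(D² + v²x²) = √(1.27² + 2.11² × 16.6²) = 35.05; v² = 4.4521.
t = (35.05 − 1.27)/4.4521 = 7.59 days (vs. the pure-advection estimate x/v = 7.87 d).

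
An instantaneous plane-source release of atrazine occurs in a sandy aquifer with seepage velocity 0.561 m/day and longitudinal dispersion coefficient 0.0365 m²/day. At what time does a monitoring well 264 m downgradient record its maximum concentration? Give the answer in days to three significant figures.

For the 1D instantaneous-source solution, setting ∂C/∂t = 0 at fixed x gives v²t² + 2Dt − x² = 0, so t = (√(D² + v²x²) − D)/v².
√(D² + v²x²) = √(0.0365² + 0.561² × 264²) = 148.1; v² = 0.314721.
t = (148.1 − 0.0365)/0.314721 = 470 days (vs. the pure-advection estimate x/v = 471 d).

470 days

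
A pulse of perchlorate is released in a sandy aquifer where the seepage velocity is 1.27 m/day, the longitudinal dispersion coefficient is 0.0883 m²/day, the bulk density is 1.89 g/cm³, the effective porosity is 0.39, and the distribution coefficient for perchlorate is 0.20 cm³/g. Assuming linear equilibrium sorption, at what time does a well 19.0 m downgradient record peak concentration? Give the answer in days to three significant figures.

29.4 days

Retardation factor R = 1 + ρ_b·K_d/n = 1 + 1.89 × 0.20/0.39 = 1.969.
Sorption retards both mechanisms: v_R = v/R = 0.6450 m/day, D_R = D/R = 0.04485 m²/day.
Peak time from v_R²t² + 2D_R t − x² = 0: t = (√(D_R² + v_R²x²) − D_R)/v_R².
√(D_R² + v_R²x²) = √(0.04485² + 0.6450² × 19.0²) = 12.26; v_R² = 0.4160.
t = (12.26 − 0.04485)/0.4160 = 29.4 days.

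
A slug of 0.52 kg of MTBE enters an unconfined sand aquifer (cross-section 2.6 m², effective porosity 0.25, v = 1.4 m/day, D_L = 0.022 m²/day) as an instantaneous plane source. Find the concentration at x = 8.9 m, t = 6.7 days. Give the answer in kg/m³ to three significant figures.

0.398 kg/m³

For an instantaneous plane source, C(x,t) = M/(n_e·A·√(4πDt)) · exp(−(x−vt)²/(4Dt)), with n_e·A the pore (flow) area.
Plume center vt = 1.4 × 6.7 = 9.38 m, so the well at 8.9 m is 0.48 m upgradient of the peak.
√(4πDt) = 1.361 m, giving peak height M/(n_e·A·√(4πDt)) = 0.52/(0.25 × 2.6 × 1.361) = 0.5878 kg/m³.
(x−vt)²/(4Dt) = (-0.48)²/(4 × 0.022 × 6.7) = 0.3908; exp(−0.3908) = 0.6765.
C = 0.5878 × 0.6765 = 0.398 kg/m³.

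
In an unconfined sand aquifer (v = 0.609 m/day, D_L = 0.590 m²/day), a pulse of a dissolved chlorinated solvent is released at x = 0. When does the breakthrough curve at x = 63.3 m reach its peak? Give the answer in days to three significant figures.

For the 1D instantaneous-source solution, setting ∂C/∂t = 0 at fixed x gives v²t² + 2Dt − x² = 0, so t = (√(D² + v²x²) − D)/v².
√(D² + v²x²) = √(0.590² + 0.609² × 63.3²) = 38.55; v² = 0.370881.
t = (38.55 − 0.590)/0.370881 = 102 days (vs. the pure-advection estimate x/v = 104 d).

102 days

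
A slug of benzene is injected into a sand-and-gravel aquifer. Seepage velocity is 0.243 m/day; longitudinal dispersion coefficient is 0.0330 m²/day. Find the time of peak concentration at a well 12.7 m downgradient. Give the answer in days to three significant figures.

51.7 days

For the 1D instantaneous-source solution, setting ∂C/∂t = 0 at fixed x gives v²t² + 2Dt − x² = 0, so t = (√(D² + v²x²) − D)/v².
√(D² + v²x²) = √(0.0330² + 0.243² × 12.7²) = 3.086; v² = 0.059049.
t = (3.086 − 0.0330)/0.059049 = 51.7 days (vs. the pure-advection estimate x/v = 52.3 d).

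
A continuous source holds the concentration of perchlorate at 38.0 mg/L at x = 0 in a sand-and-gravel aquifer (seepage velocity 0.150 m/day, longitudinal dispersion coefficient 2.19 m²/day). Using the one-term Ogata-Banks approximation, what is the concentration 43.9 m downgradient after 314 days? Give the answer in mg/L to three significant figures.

For a continuous step input, C/C₀ ≈ ½·erfc((x−vt)/(2√(Dt))).
vt = 0.150 × 314 = 47.1 m and 2√(Dt) = 2√(2.19 × 314) = 52.45 m.
Argument (x−vt)/(2√(Dt)) = (43.9 − 47.1)/52.45 = -0.06101; ½·erfc(-0.06101) = 0.5344.
C = 38.0 × 0.5344 = 20.3 mg/L.

20.3 mg/L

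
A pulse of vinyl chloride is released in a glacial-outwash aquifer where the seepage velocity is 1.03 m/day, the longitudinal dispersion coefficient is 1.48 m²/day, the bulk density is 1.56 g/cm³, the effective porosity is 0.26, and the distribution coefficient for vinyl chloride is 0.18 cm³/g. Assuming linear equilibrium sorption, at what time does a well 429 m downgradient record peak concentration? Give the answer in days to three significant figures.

863 days

Retardation factor R = 1 + ρ_b·K_d/n = 1 + 1.56 × 0.18/0.26 = 2.080.
Sorption retards both mechanisms: v_R = v/R = 0.4952 m/day, D_R = D/R = 0.7115 m²/day.
Peak time from v_R²t² + 2D_R t − x² = 0: t = (√(D_R² + v_R²x²) − D_R)/v_R².
√(D_R² + v_R²x²) = √(0.7115² + 0.4952² × 429²) = 212.4; v_R² = 0.2452.
t = (212.4 − 0.7115)/0.2452 = 863 days.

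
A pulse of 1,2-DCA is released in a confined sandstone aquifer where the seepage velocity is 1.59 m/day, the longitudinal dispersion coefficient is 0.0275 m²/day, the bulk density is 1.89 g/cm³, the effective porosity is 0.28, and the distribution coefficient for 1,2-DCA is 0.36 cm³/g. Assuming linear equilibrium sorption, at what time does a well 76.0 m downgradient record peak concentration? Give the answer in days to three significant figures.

164 days

Retardation factor R = 1 + ρ_b·K_d/n = 1 + 1.89 × 0.36/0.28 = 3.430.
Sorption retards both mechanisms: v_R = v/R = 0.4636 m/day, D_R = D/R = 0.008017 m²/day.
Peak time from v_R²t² + 2D_R t − x² = 0: t = (√(D_R² + v_R²x²) − D_R)/v_R².
√(D_R² + v_R²x²) = √(0.008017² + 0.4636² × 76.0²) = 35.23; v_R² = 0.2149.
t = (35.23 − 0.008017)/0.2149 = 164 days.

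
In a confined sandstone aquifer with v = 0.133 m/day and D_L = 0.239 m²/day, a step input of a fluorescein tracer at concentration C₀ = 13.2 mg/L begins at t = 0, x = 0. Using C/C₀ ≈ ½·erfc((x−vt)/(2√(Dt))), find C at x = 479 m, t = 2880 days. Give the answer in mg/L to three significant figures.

0.0640 mg/L

For a continuous step input, C/C₀ ≈ ½·erfc((x−vt)/(2√(Dt))).
vt = 0.133 × 2880 = 383.04 m and 2√(Dt) = 2√(0.239 × 2880) = 52.47 m.
Argument (x−vt)/(2√(Dt)) = (479 − 383.04)/52.47 = 1.829; ½·erfc(1.829) = 0.004846.
C = 13.2 × 0.004846 = 0.0640 mg/L.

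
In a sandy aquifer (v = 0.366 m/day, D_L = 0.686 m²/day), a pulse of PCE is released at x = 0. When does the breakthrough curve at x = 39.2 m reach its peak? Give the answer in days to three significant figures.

102 days

For the 1D instantaneous-source solution, setting ∂C/∂t = 0 at fixed x gives v²t² + 2Dt − x² = 0, so t = (√(D² + v²x²) − D)/v².
√(D² + v²x²) = √(0.686² + 0.366² × 39.2²) = 14.36; v² = 0.133956.
t = (14.36 − 0.686)/0.133956 = 102 days (vs. the pure-advection estimate x/v = 107 d).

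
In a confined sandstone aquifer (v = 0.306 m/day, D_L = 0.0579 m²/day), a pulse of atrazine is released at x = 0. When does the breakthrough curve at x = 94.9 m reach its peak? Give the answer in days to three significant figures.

For the 1D instantaneous-source solution, setting ∂C/∂t = 0 at fixed x gives v²t² + 2Dt − x² = 0, so t = (√(D² + v²x²) − D)/v².
√(D² + v²x²) = √(0.0579² + 0.306² × 94.9²) = 29.04; v² = 0.093636.
t = (29.04 − 0.0579)/0.093636 = 310 days (vs. the pure-advection estimate x/v = 310 d).

310 days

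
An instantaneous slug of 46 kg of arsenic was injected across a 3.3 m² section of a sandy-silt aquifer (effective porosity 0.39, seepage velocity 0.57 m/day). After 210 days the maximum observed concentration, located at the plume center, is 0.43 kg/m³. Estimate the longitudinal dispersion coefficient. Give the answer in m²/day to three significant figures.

2.62 m²/day

At the plume center C_max = M/(n_e·A·√(4πDt)), so D = M²/(4πt·(n_e·A·C_max)²).
n_e·A·C_max = 0.39 × 3.3 × 0.43 = 0.5534 kg/m.
D = 46²/(4π × 210 × 0.5534²) = 2.62 m²/day.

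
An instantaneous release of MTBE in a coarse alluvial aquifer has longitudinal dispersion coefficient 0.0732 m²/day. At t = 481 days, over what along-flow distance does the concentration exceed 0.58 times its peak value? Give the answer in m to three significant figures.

17.5 m

The plume is Gaussian with σ = √(2Dt) = √(2 × 0.0732 × 481) = 8.392 m.
C/C_peak = exp(−Δx²/(2σ²)) = 0.58 ⇒ Δx = σ·√(−2 ln 0.58) = 8.392 × 1.044 = 8.761 m.
Width = 2Δx = 17.5 m.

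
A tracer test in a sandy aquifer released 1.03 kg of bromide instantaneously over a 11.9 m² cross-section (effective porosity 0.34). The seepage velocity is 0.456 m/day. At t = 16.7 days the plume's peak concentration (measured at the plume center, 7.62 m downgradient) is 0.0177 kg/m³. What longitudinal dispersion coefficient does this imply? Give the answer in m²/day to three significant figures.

0.986 m²/day

At the plume center C_max = M/(n_e·A·√(4πDt)), so D = M²/(4πt·(n_e·A·C_max)²).
n_e·A·C_max = 0.34 × 11.9 × 0.0177 = 0.07161 kg/m.
D = 1.03²/(4π × 16.7 × 0.07161²) = 0.986 m²/day.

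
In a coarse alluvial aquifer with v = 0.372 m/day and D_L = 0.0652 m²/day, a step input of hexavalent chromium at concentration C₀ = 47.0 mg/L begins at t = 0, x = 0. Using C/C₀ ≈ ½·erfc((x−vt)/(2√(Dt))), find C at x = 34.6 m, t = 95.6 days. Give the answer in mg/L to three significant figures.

28.6 mg/L

For a continuous step input, C/C₀ ≈ ½·erfc((x−vt)/(2√(Dt))).
vt = 0.372 × 95.6 = 35.5632 m and 2√(Dt) = 2√(0.0652 × 95.6) = 4.993 m.
Argument (x−vt)/(2√(Dt)) = (34.6 − 35.5632)/4.993 = -0.1929; ½·erfc(-0.1929) = 0.6075.
C = 47.0 × 0.6075 = 28.6 mg/L.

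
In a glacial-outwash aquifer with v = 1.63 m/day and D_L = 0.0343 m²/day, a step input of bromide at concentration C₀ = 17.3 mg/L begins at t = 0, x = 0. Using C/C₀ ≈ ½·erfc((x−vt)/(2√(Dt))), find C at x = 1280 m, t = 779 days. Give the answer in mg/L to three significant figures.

For a continuous step input, C/C₀ ≈ ½·erfc((x−vt)/(2√(Dt))).
vt = 1.63 × 779 = 1269.77 m and 2√(Dt) = 2√(0.0343 × 779) = 10.34 m.
Argument (x−vt)/(2√(Dt)) = (1280 − 1269.77)/10.34 = 0.9894; ½·erfc(0.9894) = 0.08087.
C = 17.3 × 0.08087 = 1.40 mg/L.

1.40 mg/L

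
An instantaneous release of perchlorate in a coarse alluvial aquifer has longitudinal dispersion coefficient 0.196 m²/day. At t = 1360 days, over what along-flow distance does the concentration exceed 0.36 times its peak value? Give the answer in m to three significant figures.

The plume is Gaussian with σ = √(2Dt) = √(2 × 0.196 × 1360) = 23.09 m.
C/C_peak = exp(−Δx²/(2σ²)) = 0.36 ⇒ Δx = σ·√(−2 ln 0.36) = 23.09 × 1.429 = 33.00 m.
Width = 2Δx = 66.0 m.

66.0 m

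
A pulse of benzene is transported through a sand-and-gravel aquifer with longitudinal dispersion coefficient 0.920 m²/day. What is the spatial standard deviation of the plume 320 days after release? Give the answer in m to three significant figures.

24.3 m

Dispersive spreading gives a Gaussian with σ² = 2Dt; advection only shifts the center.
σ = √(2 × 0.920 × 320) = 24.3 m.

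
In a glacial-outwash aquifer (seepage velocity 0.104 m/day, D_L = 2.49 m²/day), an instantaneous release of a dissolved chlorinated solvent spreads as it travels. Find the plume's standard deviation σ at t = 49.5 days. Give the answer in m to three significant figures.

Dispersive spreading gives a Gaussian with σ² = 2Dt; advection only shifts the center.
σ = √(2 × 2.49 × 49.5) = 15.7 m.

15.7 m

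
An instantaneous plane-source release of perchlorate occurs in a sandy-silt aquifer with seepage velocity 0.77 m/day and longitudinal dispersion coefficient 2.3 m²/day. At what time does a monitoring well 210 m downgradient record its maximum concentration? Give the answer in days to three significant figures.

For the 1D instantaneous-source solution, setting ∂C/∂t = 0 at fixed x gives v²t² + 2Dt − x² = 0, so t = (√(D² + v²x²) − D)/v².
√(D² + v²x²) = √(2.3² + 0.77² × 210²) = 161.7; v² = 0.5929.
t = (161.7 − 2.3)/0.5929 = 269 days (vs. the pure-advection estimate x/v = 273 d).

269 days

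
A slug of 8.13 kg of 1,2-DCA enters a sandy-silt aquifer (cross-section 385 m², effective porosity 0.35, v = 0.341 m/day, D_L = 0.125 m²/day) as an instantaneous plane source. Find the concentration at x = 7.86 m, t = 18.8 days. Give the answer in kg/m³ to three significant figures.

For an instantaneous plane source, C(x,t) = M/(n_e·A·√(4πDt)) · exp(−(x−vt)²/(4Dt)), with n_e·A the pore (flow) area.
Plume center vt = 0.341 × 18.8 = 6.4108 m, so the well at 7.86 m is 1.4492 m downgradient of the peak.
√(4πDt) = 5.434 m, giving peak height M/(n_e·A·√(4πDt)) = 8.13/(0.35 × 385 × 5.434) = 0.01110 kg/m³.
(x−vt)²/(4Dt) = (1.4492)²/(4 × 0.125 × 18.8) = 0.2234; exp(−0.2234) = 0.7998.
C = 0.01110 × 0.7998 = 0.00888 kg/m³.

0.00888 kg/m³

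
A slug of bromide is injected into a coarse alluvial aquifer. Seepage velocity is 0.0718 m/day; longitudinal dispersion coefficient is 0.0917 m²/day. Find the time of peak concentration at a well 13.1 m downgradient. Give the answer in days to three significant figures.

For the 1D instantaneous-source solution, setting ∂C/∂t = 0 at fixed x gives v²t² + 2Dt − x² = 0, so t = (√(D² + v²x²) − D)/v².
√(D² + v²x²) = √(0.0917² + 0.0718² × 13.1²) = 0.9450; v² = 0.00515524.
t = (0.9450 − 0.0917)/0.00515524 = 166 days (vs. the pure-advection estimate x/v = 182 d).

166 days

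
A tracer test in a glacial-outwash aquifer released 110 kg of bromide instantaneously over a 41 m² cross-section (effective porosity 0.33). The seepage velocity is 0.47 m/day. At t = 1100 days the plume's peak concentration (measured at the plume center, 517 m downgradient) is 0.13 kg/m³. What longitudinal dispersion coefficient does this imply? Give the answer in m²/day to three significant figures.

At the plume center C_max = M/(n_e·A·√(4πDt)), so D = M²/(4πt·(n_e·A·C_max)²).
n_e·A·C_max = 0.33 × 41 × 0.13 = 1.759 kg/m.
D = 110²/(4π × 1100 × 1.759²) = 0.283 m²/day.

0.283 m²/day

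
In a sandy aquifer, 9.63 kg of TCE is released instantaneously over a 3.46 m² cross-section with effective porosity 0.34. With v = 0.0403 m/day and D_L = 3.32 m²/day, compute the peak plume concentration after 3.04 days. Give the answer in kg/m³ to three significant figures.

The peak of an instantaneous 1D plume sits at x = vt; there the Gaussian factor is 1 and C_max = M/(n_e·A·√(4πDt)), where n_e·A is the pore area the mass is dissolved in.
√(4πDt) = √(4π × 3.32 × 3.04) = 11.26 m, so C_max = 9.63/(0.34 × 3.46 × 11.26) = 0.727 kg/m³.

0.727 kg/m³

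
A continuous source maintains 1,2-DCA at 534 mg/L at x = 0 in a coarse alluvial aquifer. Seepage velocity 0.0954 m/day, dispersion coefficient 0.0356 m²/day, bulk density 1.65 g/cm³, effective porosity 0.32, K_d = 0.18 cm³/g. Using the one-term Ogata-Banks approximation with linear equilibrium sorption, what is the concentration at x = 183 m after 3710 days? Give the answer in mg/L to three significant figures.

Retardation factor R = 1 + ρ_b·K_d/n = 1 + 1.65 × 0.18/0.32 = 1.928.
Sorption retards both mechanisms: v_R = v/R = 0.04948 m/day, D_R = D/R = 0.01846 m²/day.
v_R·t = 0.04948 × 3710 = 183.5708 m; 2√(D_R t) = 16.55 m; argument = (183 − 183.5708)/16.55 = -0.03449.
C = C₀ × ½·erfc(-0.03449) = 534 × 0.5195 = 277 mg/L.

277 mg/L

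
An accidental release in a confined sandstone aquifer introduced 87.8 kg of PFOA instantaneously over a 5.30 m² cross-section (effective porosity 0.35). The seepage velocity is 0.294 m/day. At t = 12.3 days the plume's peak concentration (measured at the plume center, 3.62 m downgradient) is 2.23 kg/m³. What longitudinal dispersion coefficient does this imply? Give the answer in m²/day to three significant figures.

At the plume center C_max = M/(n_e·A·√(4πDt)), so D = M²/(4πt·(n_e·A·C_max)²).
n_e·A·C_max = 0.35 × 5.30 × 2.23 = 4.137 kg/m.
D = 87.8²/(4π × 12.3 × 4.137²) = 2.91 m²/day.

2.91 m²/day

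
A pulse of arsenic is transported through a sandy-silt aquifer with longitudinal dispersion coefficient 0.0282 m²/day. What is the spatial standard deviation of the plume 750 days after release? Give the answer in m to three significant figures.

Dispersive spreading gives a Gaussian with σ² = 2Dt; advection only shifts the center.
σ = √(2 × 0.0282 × 750) = 6.50 m.

6.50 m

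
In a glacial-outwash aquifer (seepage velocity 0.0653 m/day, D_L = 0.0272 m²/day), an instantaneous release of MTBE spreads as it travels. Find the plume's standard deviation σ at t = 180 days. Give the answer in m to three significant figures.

3.13 m

Dispersive spreading gives a Gaussian with σ² = 2Dt; advection only shifts the center.
σ = √(2 × 0.0272 × 180) = 3.13 m.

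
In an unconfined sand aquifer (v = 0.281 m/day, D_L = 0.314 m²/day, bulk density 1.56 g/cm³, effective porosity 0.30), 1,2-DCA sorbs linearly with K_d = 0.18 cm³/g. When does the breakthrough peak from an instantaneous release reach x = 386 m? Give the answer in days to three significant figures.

2650 days

Retardation factor R = 1 + ρ_b·K_d/n = 1 + 1.56 × 0.18/0.30 = 1.936.
Sorption retards both mechanisms: v_R = v/R = 0.1451 m/day, D_R = D/R = 0.1622 m²/day.
Peak time from v_R²t² + 2D_R t − x² = 0: t = (√(D_R² + v_R²x²) − D_R)/v_R².
√(D_R² + v_R²x²) = √(0.1622² + 0.1451² × 386²) = 56.01; v_R² = 0.02105.
t = (56.01 − 0.1622)/0.02105 = 2650 days.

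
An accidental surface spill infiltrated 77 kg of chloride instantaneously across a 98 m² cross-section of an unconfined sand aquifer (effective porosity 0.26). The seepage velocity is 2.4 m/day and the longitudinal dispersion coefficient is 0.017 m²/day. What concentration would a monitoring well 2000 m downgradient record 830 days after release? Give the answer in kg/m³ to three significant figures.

For an instantaneous plane source, C(x,t) = M/(n_e·A·√(4πDt)) · exp(−(x−vt)²/(4Dt)), with n_e·A the pore (flow) area.
Plume center vt = 2.4 × 830 = 1992 m, so the well at 2000 m is 8 m downgradient of the peak.
√(4πDt) = 13.32 m, giving peak height M/(n_e·A·√(4πDt)) = 77/(0.26 × 98 × 13.32) = 0.2269 kg/m³.
(x−vt)²/(4Dt) = (8)²/(4 × 0.017 × 830) = 1.134; exp(−1.134) = 0.3217.
C = 0.2269 × 0.3217 = 0.0730 kg/m³.

0.0730 kg/m³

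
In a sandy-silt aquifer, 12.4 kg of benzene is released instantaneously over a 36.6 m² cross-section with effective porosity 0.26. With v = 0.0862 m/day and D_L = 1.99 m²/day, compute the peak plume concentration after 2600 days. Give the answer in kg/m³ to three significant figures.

0.00511 kg/m³

The peak of an instantaneous 1D plume sits at x = vt; there the Gaussian factor is 1 and C_max = M/(n_e·A·√(4πDt)), where n_e·A is the pore area the mass is dissolved in.
√(4πDt) = √(4π × 1.99 × 2600) = 255.0 m, so C_max = 12.4/(0.26 × 36.6 × 255.0) = 0.00511 kg/m³.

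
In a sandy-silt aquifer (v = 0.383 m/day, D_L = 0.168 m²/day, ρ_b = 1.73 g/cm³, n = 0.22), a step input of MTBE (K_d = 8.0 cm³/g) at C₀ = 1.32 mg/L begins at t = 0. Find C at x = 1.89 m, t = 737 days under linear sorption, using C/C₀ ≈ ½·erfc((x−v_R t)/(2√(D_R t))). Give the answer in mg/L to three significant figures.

1.19 mg/L

Retardation factor R = 1 + ρ_b·K_d/n = 1 + 1.73 × 8.0/0.22 = 63.91.
Sorption retards both mechanisms: v_R = v/R = 0.005993 m/day, D_R = D/R = 0.002629 m²/day.
v_R·t = 0.005993 × 737 = 4.416841 m; 2√(D_R t) = 2.784 m; argument = (1.89 − 4.416841)/2.784 = -0.9076.
C = C₀ × ½·erfc(-0.9076) = 1.32 × 0.9003 = 1.19 mg/L.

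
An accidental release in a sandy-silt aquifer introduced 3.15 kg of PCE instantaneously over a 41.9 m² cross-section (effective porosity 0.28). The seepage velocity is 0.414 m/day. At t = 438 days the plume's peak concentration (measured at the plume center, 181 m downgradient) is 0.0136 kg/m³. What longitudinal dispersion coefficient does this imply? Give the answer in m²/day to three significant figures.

At the plume center C_max = M/(n_e·A·√(4πDt)), so D = M²/(4πt·(n_e·A·C_max)²).
n_e·A·C_max = 0.28 × 41.9 × 0.0136 = 0.1596 kg/m.
D = 3.15²/(4π × 438 × 0.1596²) = 0.0708 m²/day.

0.0708 m²/day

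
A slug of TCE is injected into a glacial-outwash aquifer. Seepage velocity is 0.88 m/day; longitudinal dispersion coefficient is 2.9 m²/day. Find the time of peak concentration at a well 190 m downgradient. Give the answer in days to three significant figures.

For the 1D instantaneous-source solution, setting ∂C/∂t = 0 at fixed x gives v²t² + 2Dt − x² = 0, so t = (√(D² + v²x²) − D)/v².
√(D² + v²x²) = √(2.9² + 0.88² × 190²) = 167.2; v² = 0.7744.
t = (167.2 − 2.9)/0.7744 = 212 days (vs. the pure-advection estimate x/v = 216 d).

212 days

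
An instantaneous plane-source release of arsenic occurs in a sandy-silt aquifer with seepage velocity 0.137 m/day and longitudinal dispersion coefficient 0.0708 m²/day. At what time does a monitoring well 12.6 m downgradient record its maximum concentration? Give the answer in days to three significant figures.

88.3 days

For the 1D instantaneous-source solution, setting ∂C/∂t = 0 at fixed x gives v²t² + 2Dt − x² = 0, so t = (√(D² + v²x²) − D)/v².
√(D² + v²x²) = √(0.0708² + 0.137² × 12.6²) = 1.728; v² = 0.018769.
t = (1.728 − 0.0708)/0.018769 = 88.3 days (vs. the pure-advection estimate x/v = 92.0 d).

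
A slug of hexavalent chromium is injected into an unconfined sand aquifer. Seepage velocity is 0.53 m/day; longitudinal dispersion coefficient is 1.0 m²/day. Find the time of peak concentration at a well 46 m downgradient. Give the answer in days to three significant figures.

For the 1D instantaneous-source solution, setting ∂C/∂t = 0 at fixed x gives v²t² + 2Dt − x² = 0, so t = (√(D² + v²x²) − D)/v².
√(D² + v²x²) = √(1.0² + 0.53² × 46²) = 24.40; v² = 0.2809.
t = (24.40 − 1.0)/0.2809 = 83.3 days (vs. the pure-advection estimate x/v = 86.8 d).

83.3 days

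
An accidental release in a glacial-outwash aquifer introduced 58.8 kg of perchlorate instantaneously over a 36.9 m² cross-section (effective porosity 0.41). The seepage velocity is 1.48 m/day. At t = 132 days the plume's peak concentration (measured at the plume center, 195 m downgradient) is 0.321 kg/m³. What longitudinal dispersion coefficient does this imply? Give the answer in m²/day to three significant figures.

At the plume center C_max = M/(n_e·A·√(4πDt)), so D = M²/(4πt·(n_e·A·C_max)²).
n_e·A·C_max = 0.41 × 36.9 × 0.321 = 4.856 kg/m.
D = 58.8²/(4π × 132 × 4.856²) = 0.0884 m²/day.

0.0884 m²/day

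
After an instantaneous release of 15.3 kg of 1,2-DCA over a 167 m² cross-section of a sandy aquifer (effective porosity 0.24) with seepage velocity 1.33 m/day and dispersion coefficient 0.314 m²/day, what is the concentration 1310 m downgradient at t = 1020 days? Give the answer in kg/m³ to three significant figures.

0.00110 kg/m³

For an instantaneous plane source, C(x,t) = M/(n_e·A·√(4πDt)) · exp(−(x−vt)²/(4Dt)), with n_e·A the pore (flow) area.
Plume center vt = 1.33 × 1020 = 1356.6 m, so the well at 1310 m is 46.6 m upgradient of the peak.
√(4πDt) = 63.44 m, giving peak height M/(n_e·A·√(4πDt)) = 15.3/(0.24 × 167 × 63.44) = 0.006017 kg/m³.
(x−vt)²/(4Dt) = (-46.6)²/(4 × 0.314 × 1020) = 1.695; exp(−1.695) = 0.1836.
C = 0.006017 × 0.1836 = 0.00110 kg/m³.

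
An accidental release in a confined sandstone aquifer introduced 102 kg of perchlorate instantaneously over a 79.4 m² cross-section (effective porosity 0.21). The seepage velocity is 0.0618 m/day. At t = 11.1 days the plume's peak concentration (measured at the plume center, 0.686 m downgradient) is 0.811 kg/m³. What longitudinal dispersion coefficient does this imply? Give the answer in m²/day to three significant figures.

0.408 m²/day

At the plume center C_max = M/(n_e·A·√(4πDt)), so D = M²/(4πt·(n_e·A·C_max)²).
n_e·A·C_max = 0.21 × 79.4 × 0.811 = 13.52 kg/m.
D = 102²/(4π × 11.1 × 13.52²) = 0.408 m²/day.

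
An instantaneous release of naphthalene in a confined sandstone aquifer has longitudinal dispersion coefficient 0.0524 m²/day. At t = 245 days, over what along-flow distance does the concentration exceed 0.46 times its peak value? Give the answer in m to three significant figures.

12.6 m

The plume is Gaussian with σ = √(2Dt) = √(2 × 0.0524 × 245) = 5.067 m.
C/C_peak = exp(−Δx²/(2σ²)) = 0.46 ⇒ Δx = σ·√(−2 ln 0.46) = 5.067 × 1.246 = 6.313 m.
Width = 2Δx = 12.6 m.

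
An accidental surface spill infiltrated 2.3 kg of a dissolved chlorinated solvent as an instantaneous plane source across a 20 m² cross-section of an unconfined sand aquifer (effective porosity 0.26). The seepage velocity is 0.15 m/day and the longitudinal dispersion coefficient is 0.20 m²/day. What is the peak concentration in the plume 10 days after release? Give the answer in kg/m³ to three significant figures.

0.0882 kg/m³

The peak of an instantaneous 1D plume sits at x = vt; there the Gaussian factor is 1 and C_max = M/(n_e·A·√(4πDt)), where n_e·A is the pore area the mass is dissolved in.
√(4πDt) = √(4π × 0.20 × 10) = 5.013 m, so C_max = 2.3/(0.26 × 20 × 5.013) = 0.0882 kg/m³.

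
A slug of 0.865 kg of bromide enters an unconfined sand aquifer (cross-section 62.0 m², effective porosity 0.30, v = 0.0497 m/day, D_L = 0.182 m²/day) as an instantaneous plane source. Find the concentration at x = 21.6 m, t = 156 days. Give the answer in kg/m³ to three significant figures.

0.000455 kg/m³

For an instantaneous plane source, C(x,t) = M/(n_e·A·√(4πDt)) · exp(−(x−vt)²/(4Dt)), with n_e·A the pore (flow) area.
Plume center vt = 0.0497 × 156 = 7.7532 m, so the well at 21.6 m is 13.8468 m downgradient of the peak.
√(4πDt) = 18.89 m, giving peak height M/(n_e·A·√(4πDt)) = 0.865/(0.30 × 62.0 × 18.89) = 0.002462 kg/m³.
(x−vt)²/(4Dt) = (13.8468)²/(4 × 0.182 × 156) = 1.688; exp(−1.688) = 0.1849.
C = 0.002462 × 0.1849 = 0.000455 kg/m³.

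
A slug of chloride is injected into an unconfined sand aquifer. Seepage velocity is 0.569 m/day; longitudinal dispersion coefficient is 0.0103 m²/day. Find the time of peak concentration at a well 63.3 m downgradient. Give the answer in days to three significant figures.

For the 1D instantaneous-source solution, setting ∂C/∂t = 0 at fixed x gives v²t² + 2Dt − x² = 0, so t = (√(D² + v²x²) − D)/v².
√(D² + v²x²) = √(0.0103² + 0.569² × 63.3²) = 36.02; v² = 0.323761.
t = (36.02 − 0.0103)/0.323761 = 111 days (vs. the pure-advection estimate x/v = 111 d).

111 days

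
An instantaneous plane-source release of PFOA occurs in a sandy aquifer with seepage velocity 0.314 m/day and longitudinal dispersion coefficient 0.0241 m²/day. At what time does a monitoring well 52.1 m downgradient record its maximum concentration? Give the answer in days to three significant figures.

166 days

For the 1D instantaneous-source solution, setting ∂C/∂t = 0 at fixed x gives v²t² + 2Dt − x² = 0, so t = (√(D² + v²x²) − D)/v².
√(D² + v²x²) = √(0.0241² + 0.314² × 52.1²) = 16.36; v² = 0.098596.
t = (16.36 − 0.0241)/0.098596 = 166 days (vs. the pure-advection estimate x/v = 166 d).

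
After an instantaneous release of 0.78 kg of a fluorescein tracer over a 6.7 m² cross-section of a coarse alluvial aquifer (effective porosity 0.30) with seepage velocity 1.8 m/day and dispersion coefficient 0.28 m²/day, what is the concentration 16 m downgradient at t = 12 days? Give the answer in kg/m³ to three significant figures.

For an instantaneous plane source, C(x,t) = M/(n_e·A·√(4πDt)) · exp(−(x−vt)²/(4Dt)), with n_e·A the pore (flow) area.
Plume center vt = 1.8 × 12 = 21.6 m, so the well at 16 m is 5.6 m upgradient of the peak.
√(4πDt) = 6.498 m, giving peak height M/(n_e·A·√(4πDt)) = 0.78/(0.30 × 6.7 × 6.498) = 0.05972 kg/m³.
(x−vt)²/(4Dt) = (-5.6)²/(4 × 0.28 × 12) = 2.333; exp(−2.333) = 0.09700.
C = 0.05972 × 0.09700 = 0.00579 kg/m³.

0.00579 kg/m³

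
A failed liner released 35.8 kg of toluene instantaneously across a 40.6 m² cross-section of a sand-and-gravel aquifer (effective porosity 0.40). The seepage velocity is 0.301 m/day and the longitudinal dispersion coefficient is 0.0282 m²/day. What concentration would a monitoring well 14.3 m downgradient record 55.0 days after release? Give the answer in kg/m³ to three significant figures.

For an instantaneous plane source, C(x,t) = M/(n_e·A·√(4πDt)) · exp(−(x−vt)²/(4Dt)), with n_e·A the pore (flow) area.
Plume center vt = 0.301 × 55.0 = 16.555 m, so the well at 14.3 m is 2.255 m upgradient of the peak.
√(4πDt) = 4.415 m, giving peak height M/(n_e·A·√(4πDt)) = 35.8/(0.40 × 40.6 × 4.415) = 0.4993 kg/m³.
(x−vt)²/(4Dt) = (-2.255)²/(4 × 0.0282 × 55.0) = 0.8196; exp(−0.8196) = 0.4406.
C = 0.4993 × 0.4406 = 0.220 kg/m³.

0.220 kg/m³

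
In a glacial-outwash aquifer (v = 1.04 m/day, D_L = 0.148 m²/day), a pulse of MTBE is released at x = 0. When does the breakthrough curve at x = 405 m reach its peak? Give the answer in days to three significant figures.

For the 1D instantaneous-source solution, setting ∂C/∂t = 0 at fixed x gives v²t² + 2Dt − x² = 0, so t = (√(D² + v²x²) − D)/v².
√(D² + v²x²) = √(0.148² + 1.04² × 405²) = 421.2; v² = 1.0816.
t = (421.2 − 0.148)/1.0816 = 389 days (vs. the pure-advection estimate x/v = 389 d).

389 days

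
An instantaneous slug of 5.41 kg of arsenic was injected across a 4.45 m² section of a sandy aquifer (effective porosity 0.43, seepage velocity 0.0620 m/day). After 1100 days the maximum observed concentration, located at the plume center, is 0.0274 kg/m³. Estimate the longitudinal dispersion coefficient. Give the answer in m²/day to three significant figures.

At the plume center C_max = M/(n_e·A·√(4πDt)), so D = M²/(4πt·(n_e·A·C_max)²).
n_e·A·C_max = 0.43 × 4.45 × 0.0274 = 0.05243 kg/m.
D = 5.41²/(4π × 1100 × 0.05243²) = 0.770 m²/day.

0.770 m²/day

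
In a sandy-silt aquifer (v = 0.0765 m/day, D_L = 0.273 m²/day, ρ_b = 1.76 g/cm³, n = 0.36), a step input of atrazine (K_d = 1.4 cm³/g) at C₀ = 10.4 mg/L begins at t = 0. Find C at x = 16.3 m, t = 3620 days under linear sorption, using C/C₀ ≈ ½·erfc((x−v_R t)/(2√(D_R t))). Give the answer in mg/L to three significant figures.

9.20 mg/L

Retardation factor R = 1 + ρ_b·K_d/n = 1 + 1.76 × 1.4/0.36 = 7.844.
Sorption retards both mechanisms: v_R = v/R = 0.009753 m/day, D_R = D/R = 0.03480 m²/day.
v_R·t = 0.009753 × 3620 = 35.30586 m; 2√(D_R t) = 22.45 m; argument = (16.3 − 35.30586)/22.45 = -0.8466.
C = C₀ × ½·erfc(-0.8466) = 10.4 × 0.8844 = 9.20 mg/L.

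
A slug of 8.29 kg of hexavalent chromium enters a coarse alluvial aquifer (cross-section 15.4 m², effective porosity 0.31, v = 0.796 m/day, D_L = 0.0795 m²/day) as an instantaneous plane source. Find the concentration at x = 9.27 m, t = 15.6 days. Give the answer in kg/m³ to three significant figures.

For an instantaneous plane source, C(x,t) = M/(n_e·A·√(4πDt)) · exp(−(x−vt)²/(4Dt)), with n_e·A the pore (flow) area.
Plume center vt = 0.796 × 15.6 = 12.4176 m, so the well at 9.27 m is 3.1476 m upgradient of the peak.
√(4πDt) = 3.948 m, giving peak height M/(n_e·A·√(4πDt)) = 8.29/(0.31 × 15.4 × 3.948) = 0.4398 kg/m³.
(x−vt)²/(4Dt) = (-3.1476)²/(4 × 0.0795 × 15.6) = 1.997; exp(−1.997) = 0.1357.
C = 0.4398 × 0.1357 = 0.0597 kg/m³.

0.0597 kg/m³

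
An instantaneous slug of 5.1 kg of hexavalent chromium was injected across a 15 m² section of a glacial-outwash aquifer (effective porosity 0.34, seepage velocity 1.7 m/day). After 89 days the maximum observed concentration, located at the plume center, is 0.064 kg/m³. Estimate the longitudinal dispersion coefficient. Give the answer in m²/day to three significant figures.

At the plume center C_max = M/(n_e·A·√(4πDt)), so D = M²/(4πt·(n_e·A·C_max)²).
n_e·A·C_max = 0.34 × 15 × 0.064 = 0.3264 kg/m.
D = 5.1²/(4π × 89 × 0.3264²) = 0.218 m²/day.

0.218 m²/day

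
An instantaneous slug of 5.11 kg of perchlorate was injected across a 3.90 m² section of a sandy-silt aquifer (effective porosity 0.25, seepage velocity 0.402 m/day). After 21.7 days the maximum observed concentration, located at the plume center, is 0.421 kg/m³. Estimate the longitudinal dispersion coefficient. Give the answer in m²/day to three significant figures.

At the plume center C_max = M/(n_e·A·√(4πDt)), so D = M²/(4πt·(n_e·A·C_max)²).
n_e·A·C_max = 0.25 × 3.90 × 0.421 = 0.4105 kg/m.
D = 5.11²/(4π × 21.7 × 0.4105²) = 0.568 m²/day.

0.568 m²/day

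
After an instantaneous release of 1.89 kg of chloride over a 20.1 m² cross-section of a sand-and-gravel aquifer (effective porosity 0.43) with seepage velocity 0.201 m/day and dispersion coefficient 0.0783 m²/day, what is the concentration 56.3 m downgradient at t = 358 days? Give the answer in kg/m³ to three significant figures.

0.00131 kg/m³

For an instantaneous plane source, C(x,t) = M/(n_e·A·√(4πDt)) · exp(−(x−vt)²/(4Dt)), with n_e·A the pore (flow) area.
Plume center vt = 0.201 × 358 = 71.958 m, so the well at 56.3 m is 15.658 m upgradient of the peak.
√(4πDt) = 18.77 m, giving peak height M/(n_e·A·√(4πDt)) = 1.89/(0.43 × 20.1 × 18.77) = 0.01165 kg/m³.
(x−vt)²/(4Dt) = (-15.658)²/(4 × 0.0783 × 358) = 2.187; exp(−2.187) = 0.1123.
C = 0.01165 × 0.1123 = 0.00131 kg/m³.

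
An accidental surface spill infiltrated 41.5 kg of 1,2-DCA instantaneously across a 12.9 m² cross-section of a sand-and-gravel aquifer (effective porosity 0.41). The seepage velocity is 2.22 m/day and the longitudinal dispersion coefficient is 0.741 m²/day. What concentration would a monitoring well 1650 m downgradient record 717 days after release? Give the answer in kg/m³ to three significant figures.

For an instantaneous plane source, C(x,t) = M/(n_e·A·√(4πDt)) · exp(−(x−vt)²/(4Dt)), with n_e·A the pore (flow) area.
Plume center vt = 2.22 × 717 = 1591.74 m, so the well at 1650 m is 58.26 m downgradient of the peak.
√(4πDt) = 81.71 m, giving peak height M/(n_e·A·√(4πDt)) = 41.5/(0.41 × 12.9 × 81.71) = 0.09603 kg/m³.
(x−vt)²/(4Dt) = (58.26)²/(4 × 0.741 × 717) = 1.597; exp(−1.597) = 0.2025.
C = 0.09603 × 0.2025 = 0.0194 kg/m³.

0.0194 kg/m³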